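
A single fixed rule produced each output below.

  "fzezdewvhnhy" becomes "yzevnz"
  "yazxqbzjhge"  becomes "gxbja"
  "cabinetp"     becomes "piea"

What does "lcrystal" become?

lytc

The transformation: keep every other character starting from the second (positions 2nd, 4th, 6th, ...), then swap the first and last characters.
Working it through for "lcrystal": intermediate "cytl", final "lytc".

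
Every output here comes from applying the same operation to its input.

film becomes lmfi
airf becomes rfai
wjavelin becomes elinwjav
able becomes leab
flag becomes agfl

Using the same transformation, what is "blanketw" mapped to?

ketwblan

Looking at the pairs, the operation is to swap the front and back halves of the string.
Applying that to "blanketw" gives "ketwblan".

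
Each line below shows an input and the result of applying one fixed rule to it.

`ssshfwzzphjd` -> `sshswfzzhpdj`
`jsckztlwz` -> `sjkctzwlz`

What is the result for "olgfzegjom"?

Each output is the input with this applied: swap each adjacent pair of characters (1↔2, 3↔4, ...).
Applying that to "olgfzegjom" gives "lofgezjgmo".

lofgezjgmo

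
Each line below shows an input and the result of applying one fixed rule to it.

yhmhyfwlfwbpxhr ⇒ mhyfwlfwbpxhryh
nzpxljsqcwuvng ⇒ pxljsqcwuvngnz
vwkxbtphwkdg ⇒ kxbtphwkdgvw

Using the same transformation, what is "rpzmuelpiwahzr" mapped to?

Each output is the input with this applied: move the first 2 characters to the end (rotate left by 2).
"rpzmuelpiwahzr" → "zmuelpiwahzrrp".

zmuelpiwahzrrp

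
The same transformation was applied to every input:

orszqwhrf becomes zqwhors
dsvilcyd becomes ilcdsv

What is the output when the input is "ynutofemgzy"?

tofemgynu

Looking at the pairs, the operation is to delete the last 2 characters, then move the first 3 characters to the end (rotate left by 3).
"ynutofemgzy" → "ynutofemg" → "tofemgynu".
(Check on "dsvilcyd": → "dsvilc" → "ilcdsv" ✓)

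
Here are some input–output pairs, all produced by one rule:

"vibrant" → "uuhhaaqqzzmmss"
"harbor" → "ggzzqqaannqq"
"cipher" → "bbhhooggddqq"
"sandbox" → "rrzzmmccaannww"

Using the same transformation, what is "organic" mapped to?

nnqqffzzmmhhbb

Looking at the pairs, the operation is to shift every letter 1 place backward in the alphabet (wrapping around), then double every character.
For "organic" the result is "nnqqffzzmmhhbb".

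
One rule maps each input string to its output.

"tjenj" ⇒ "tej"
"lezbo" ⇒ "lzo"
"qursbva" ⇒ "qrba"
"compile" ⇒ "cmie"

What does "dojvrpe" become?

djre

Rule — keep every other character starting from the first (positions 1st, 3rd, 5th, ...).
So "dojvrpe" becomes "djre".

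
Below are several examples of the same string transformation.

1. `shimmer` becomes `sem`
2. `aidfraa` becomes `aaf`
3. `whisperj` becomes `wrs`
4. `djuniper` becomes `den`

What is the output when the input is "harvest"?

The rule is to take characters alternately from the front and the back (1st, last, 2nd, 2nd-last, ...), then keep one character in every 3, starting at position 1 (positions 1st, 4th, 7th, ...).
"harvest" → "htasrev" → "hsv".

hsv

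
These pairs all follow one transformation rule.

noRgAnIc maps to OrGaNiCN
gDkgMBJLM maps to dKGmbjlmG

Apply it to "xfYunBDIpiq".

In each case the input is transformed by: move the first character to the end, then flip the case of every letter.
Applying both steps to "xfYunBDIpiq": "fYunBDIpiqx", then "FyUNbdiPIQX".

FyUNbdiPIQX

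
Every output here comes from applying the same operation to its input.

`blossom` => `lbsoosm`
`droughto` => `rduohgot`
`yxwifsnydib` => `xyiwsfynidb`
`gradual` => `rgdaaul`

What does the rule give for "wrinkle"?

rwnilke

In each case the input is transformed by: swap each adjacent pair of characters (1↔2, 3↔4, ...).
On "wrinkle" that produces "rwnilke".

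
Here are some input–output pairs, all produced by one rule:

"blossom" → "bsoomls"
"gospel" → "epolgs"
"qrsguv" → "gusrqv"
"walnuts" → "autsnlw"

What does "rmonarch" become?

aronmhcr

The rule is to sort the characters into reverse alphabetical order, then swap the first and last characters.
Doing the same to "rmonarch": "aronmhcr".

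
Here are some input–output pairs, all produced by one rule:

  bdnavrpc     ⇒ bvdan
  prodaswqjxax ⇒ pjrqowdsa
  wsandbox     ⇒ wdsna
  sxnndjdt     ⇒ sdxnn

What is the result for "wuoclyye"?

In each case the input is transformed by: delete the last 3 characters, then take characters alternately from the front and the back (1st, last, 2nd, 2nd-last, ...).
For "wuoclyye", step one produces "wuocl"; step two turns that into "wluco".

wluco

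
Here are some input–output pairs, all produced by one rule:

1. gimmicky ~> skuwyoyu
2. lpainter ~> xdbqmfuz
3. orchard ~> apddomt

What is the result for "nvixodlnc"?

zohzuxjpa

The pattern: shift every letter 12 places forward in the alphabet (wrapping around), then take characters alternately from the front and the back (1st, last, 2nd, 2nd-last, ...).
Applying both steps to "nvixodlnc": "zhujapxzo", then "zohzuxjpa".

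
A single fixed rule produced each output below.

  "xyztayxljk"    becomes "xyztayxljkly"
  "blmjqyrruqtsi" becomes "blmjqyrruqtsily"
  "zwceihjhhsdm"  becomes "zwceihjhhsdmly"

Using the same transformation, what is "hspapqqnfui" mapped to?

Each output is the input with this applied: append "ly".
Applying that to "hspapqqnfui" gives "hspapqqnfuily".

hspapqqnfuily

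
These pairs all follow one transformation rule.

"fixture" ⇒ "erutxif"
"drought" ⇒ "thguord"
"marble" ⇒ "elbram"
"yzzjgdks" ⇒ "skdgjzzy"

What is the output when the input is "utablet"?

Looking at the pairs, the operation is to reverse the string.
"utablet" → "telbatu".

telbatu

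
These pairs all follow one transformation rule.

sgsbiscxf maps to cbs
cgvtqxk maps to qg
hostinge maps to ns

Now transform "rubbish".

The transformation: reverse the string, then keep one character in every 3, starting at position 3 (positions 3rd, 6th, 9th, ...).
So "rubbish" becomes "iu".

iu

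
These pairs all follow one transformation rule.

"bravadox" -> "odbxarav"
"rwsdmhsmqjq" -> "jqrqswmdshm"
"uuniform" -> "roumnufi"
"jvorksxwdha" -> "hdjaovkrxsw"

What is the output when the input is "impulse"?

Looking at the pairs, the operation is to move the last 3 characters to the front (rotate right by 3), then swap each adjacent pair of characters (1↔2, 3↔4, ...).
"impulse" → "lseimpu" → "sliepmu".
(Check on "rwsdmhsmqjq": → "qjqrwsdmhsm" → "jqrqswmdshm" ✓)

sliepmu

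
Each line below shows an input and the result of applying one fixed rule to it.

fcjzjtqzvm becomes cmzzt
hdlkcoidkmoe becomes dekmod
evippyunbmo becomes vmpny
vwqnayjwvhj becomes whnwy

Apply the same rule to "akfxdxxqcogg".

In each case the input is transformed by: keep every other character starting from the second (positions 2nd, 4th, 6th, ...), then take characters alternately from the front and the back (1st, last, 2nd, 2nd-last, ...).
Applying that to "akfxdxxqcogg" gives "kgxoxq".

kgxoxq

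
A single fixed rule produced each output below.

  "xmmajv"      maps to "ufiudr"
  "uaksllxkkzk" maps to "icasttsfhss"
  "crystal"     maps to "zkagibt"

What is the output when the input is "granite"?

The pattern: shift every letter 8 places forward in the alphabet (wrapping around), then swap each adjacent pair of characters (1↔2, 3↔4, ...).
Starting from "granite": after the first operation, "ozivqbm"; after the second, "zovibqm".
(Check on "xmmajv": → "fuuird" → "ufiudr" ✓)

zovibqm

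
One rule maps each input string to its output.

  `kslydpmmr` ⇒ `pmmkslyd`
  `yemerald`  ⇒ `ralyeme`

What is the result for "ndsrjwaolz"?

aolndsrjw

Rule — delete the last character, then move the last 3 characters to the front (rotate right by 3).
Working it through for "ndsrjwaolz": intermediate "ndsrjwaol", final "aolndsrjw".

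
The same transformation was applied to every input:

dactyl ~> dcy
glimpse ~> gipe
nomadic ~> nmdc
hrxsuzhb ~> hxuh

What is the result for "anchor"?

aco

The rule is to keep every other character starting from the first (positions 1st, 3rd, 5th, ...).
On "anchor" that produces "aco".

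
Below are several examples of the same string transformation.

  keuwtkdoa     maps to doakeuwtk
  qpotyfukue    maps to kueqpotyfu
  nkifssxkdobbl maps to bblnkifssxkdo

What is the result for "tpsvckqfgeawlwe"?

lwetpsvckqfgeaw

Rule — move the last 3 characters to the front (rotate right by 3).
Applying that to "tpsvckqfgeawlwe" gives "lwetpsvckqfgeaw".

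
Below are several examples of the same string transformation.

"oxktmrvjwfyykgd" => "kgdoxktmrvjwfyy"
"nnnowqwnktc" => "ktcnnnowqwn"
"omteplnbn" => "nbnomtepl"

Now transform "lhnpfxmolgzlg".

The pattern: move the last 3 characters to the front (rotate right by 3).
Applying that to "lhnpfxmolgzlg" gives "zlglhnpfxmolg".

zlglhnpfxmolg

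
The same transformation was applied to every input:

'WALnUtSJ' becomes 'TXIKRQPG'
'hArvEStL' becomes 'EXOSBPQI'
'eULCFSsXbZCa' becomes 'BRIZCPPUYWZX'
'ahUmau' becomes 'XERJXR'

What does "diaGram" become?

The rule is to shift every letter 3 places backward in the alphabet (wrapping around), then convert every letter to uppercase.
For "diaGram", step one produces "afxDoxj"; step two turns that into "AFXDOXJ".

AFXDOXJ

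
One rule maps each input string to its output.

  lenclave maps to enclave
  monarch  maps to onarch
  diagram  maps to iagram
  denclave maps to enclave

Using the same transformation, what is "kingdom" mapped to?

Looking at the pairs, the operation is to delete the first character.
For "kingdom" the result is "ingdom".

ingdom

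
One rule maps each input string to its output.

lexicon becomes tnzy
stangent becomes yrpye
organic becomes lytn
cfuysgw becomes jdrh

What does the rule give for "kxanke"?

What's happening: delete the first 3 characters, then shift every letter 11 places forward in the alphabet (wrapping around).
"kxanke" → "nke" → "yvp".

yvp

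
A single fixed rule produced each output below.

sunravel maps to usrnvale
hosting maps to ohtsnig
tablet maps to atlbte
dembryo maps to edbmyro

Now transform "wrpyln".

rwypnl

Each output is the input with this applied: swap each adjacent pair of characters (1↔2, 3↔4, ...).
So "wrpyln" becomes "rwypnl".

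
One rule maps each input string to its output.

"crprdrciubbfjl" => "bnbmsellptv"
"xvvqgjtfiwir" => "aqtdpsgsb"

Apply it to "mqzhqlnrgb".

ravxbql

Rule — shift every letter 10 places forward in the alphabet (wrapping around), then delete the first 3 characters.
Applying both steps to "mqzhqlnrgb": "wajravxbql", then "ravxbql".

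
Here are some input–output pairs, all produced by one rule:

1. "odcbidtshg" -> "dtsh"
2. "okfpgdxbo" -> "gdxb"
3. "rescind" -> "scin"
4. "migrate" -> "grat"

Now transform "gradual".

Rule — delete the last character, then keep only the last 4 characters.
So "gradual" becomes "adua".
(Check on "migrate": → "migrat" → "grat" ✓)

adua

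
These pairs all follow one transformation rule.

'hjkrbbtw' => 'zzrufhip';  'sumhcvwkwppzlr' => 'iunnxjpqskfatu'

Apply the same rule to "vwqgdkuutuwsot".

The pattern: swap the front and back halves of the string, then shift every letter 2 places backward in the alphabet (wrapping around).
On "vwqgdkuutuwsot": the first step gives "utuwsotvwqgdku", and the second then gives "srsuqmrtuoebis".

srsuqmrtuoebis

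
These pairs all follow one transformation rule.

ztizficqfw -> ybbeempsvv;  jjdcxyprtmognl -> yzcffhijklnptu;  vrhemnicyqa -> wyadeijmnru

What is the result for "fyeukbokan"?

wxabggjkqu

Each output is the input with this applied: sort the characters into alphabetical order, then shift every letter 4 places backward in the alphabet (wrapping around).
"fyeukbokan" → "abefkknouy" → "wxabggjkqu".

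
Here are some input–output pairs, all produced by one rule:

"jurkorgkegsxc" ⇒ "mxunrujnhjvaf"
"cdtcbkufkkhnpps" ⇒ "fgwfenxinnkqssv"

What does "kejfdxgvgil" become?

Rule — shift every letter 3 places forward in the alphabet (wrapping around).
For "kejfdxgvgil" the result is "nhmigajyjlo".

nhmigajyjlo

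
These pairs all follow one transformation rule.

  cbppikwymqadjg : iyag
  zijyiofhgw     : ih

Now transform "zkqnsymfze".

Looking at the pairs, the operation is to delete the first 3 characters, then keep one character in every 3, starting at position 2 (positions 2nd, 5th, 8th, ...).
Starting from "zkqnsymfze": after the first operation, "nsymfze"; after the second, "sf".
(Check on "zijyiofhgw": → "yiofhgw" → "ih" ✓)

sf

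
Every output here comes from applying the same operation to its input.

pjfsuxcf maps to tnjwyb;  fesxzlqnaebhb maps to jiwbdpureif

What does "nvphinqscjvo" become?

The transformation: shift every letter 4 places forward in the alphabet (wrapping around), then delete the last 2 characters.
"nvphinqscjvo" → "rztlmruwgnzs" → "rztlmruwgn".
(Check on "pjfsuxcf": → "tnjwybgj" → "tnjwyb" ✓)

rztlmruwgn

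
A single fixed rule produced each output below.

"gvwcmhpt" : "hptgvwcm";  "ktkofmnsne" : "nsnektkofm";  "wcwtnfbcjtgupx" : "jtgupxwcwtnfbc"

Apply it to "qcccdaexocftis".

Looking at the pairs, the operation is to move the first character to the end, then swap the front and back halves of the string.
Working it through for "qcccdaexocftis": intermediate "cccdaexocftisq", final "ocftisqcccdaex".

ocftisqcccdaex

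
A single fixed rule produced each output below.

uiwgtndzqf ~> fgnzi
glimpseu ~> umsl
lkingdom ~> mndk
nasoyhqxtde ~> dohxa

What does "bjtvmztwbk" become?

In each case the input is transformed by: keep every other character starting from the second (positions 2nd, 4th, 6th, ...), then swap the first and last characters.
On "bjtvmztwbk" that produces "kvzwj".

kvzwj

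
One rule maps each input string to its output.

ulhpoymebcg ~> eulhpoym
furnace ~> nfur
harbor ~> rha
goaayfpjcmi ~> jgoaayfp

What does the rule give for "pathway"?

hpat

Rule — delete the last 3 characters, then move the last character to the front.
Applying both steps to "pathway": "path", then "hpat".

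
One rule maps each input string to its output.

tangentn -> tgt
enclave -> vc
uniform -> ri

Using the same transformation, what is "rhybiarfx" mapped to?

The transformation: reverse the string, then keep one character in every 3, starting at position 2 (positions 2nd, 5th, 8th, ...).
On "rhybiarfx": the first step gives "xfraibyhr", and the second then gives "fih".

fih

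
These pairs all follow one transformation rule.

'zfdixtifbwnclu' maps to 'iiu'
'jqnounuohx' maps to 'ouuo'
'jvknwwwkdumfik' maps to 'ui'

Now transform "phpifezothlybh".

ieo

Looking at the pairs, the operation is to keep only the vowels.
Applying that to "phpifezothlybh" gives "ieo".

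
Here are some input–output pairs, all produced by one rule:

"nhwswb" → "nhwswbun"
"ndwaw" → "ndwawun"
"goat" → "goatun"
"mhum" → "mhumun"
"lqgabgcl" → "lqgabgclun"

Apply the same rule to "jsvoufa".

Each output is the input with this applied: append "un".
"jsvoufa" → "jsvoufaun".

jsvoufaun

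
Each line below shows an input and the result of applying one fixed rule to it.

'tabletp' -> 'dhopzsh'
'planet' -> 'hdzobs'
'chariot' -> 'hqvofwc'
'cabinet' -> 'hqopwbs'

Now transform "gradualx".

luforioz

Rule — move the last character to the front, then shift every letter 12 places backward in the alphabet (wrapping around).
Working it through for "gradualx": intermediate "xgradual", final "luforioz".
(Check on "chariot": → "tchario" → "hqvofwc" ✓)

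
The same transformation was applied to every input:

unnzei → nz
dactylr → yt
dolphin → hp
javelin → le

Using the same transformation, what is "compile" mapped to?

ip

Looking at the pairs, the operation is to take characters alternately from the front and the back (1st, last, 2nd, 2nd-last, ...), then keep only the last 2 characters.
For "compile", step one produces "ceolmip"; step two turns that into "ip".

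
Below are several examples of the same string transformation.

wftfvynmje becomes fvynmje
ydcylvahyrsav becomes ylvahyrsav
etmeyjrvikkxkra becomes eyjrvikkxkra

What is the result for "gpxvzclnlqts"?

vzclnlqts

Looking at the pairs, the operation is to delete the first 3 characters.
On "gpxvzclnlqts" that produces "vzclnlqts".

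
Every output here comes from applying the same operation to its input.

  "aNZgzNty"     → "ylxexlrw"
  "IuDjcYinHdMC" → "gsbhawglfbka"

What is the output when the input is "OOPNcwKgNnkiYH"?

Each output is the input with this applied: shift every letter 2 places backward in the alphabet (wrapping around), then convert every letter to lowercase.
Starting from "OOPNcwKgNnkiYH": after the first operation, "MMNLauIeLligWF"; after the second, "mmnlauielligwf".

mmnlauielligwf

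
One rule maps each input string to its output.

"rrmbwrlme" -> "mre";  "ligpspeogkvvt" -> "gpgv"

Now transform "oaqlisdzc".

qsc

In each case the input is transformed by: keep one character in every 3, starting at position 3 (positions 3rd, 6th, 9th, ...).
For "oaqlisdzc" the result is "qsc".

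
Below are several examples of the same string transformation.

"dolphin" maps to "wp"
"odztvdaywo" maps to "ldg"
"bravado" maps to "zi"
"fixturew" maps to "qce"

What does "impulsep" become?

utx

The pattern: keep one character in every 3, starting at position 2 (positions 2nd, 5th, 8th, ...), then shift every letter 8 places forward in the alphabet (wrapping around).
"impulsep" → "mlp" → "utx".
(Check on "fixturew": → "iuw" → "qce" ✓)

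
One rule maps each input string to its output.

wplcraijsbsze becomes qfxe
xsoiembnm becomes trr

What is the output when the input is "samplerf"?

What's happening: keep one character in every 3, starting at position 3 (positions 3rd, 6th, 9th, ...), then shift every letter 5 places forward in the alphabet (wrapping around).
On "samplerf": the first step gives "me", and the second then gives "rj".

rj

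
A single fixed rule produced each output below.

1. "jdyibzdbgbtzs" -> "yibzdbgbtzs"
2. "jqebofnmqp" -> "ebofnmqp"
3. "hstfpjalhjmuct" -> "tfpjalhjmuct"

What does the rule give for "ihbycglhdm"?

Rule — delete the first 2 characters.
"ihbycglhdm" → "bycglhdm".

bycglhdm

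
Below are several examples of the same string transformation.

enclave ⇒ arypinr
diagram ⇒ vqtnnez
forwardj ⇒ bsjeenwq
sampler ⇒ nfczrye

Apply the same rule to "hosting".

Rule — swap each adjacent pair of characters (1↔2, 3↔4, ...), then shift every letter 13 places forward in the alphabet (wrapping around) — i.e. ROT13.
"hosting" → "ohtsnig" → "bugfavt".

bugfavt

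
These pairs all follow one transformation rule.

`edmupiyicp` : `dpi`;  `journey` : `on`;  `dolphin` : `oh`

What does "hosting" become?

oi

What's happening: keep one character in every 3, starting at position 2 (positions 2nd, 5th, 8th, ...).
So "hosting" becomes "oi".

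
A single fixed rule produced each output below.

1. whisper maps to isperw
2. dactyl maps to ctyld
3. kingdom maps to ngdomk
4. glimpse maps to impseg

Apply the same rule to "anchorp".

chorpa

The rule is to move the first 2 characters to the end (rotate left by 2), then delete the last character.
On "anchorp" that produces "chorpa".
(Check on "glimpse": → "impsegl" → "impseg" ✓)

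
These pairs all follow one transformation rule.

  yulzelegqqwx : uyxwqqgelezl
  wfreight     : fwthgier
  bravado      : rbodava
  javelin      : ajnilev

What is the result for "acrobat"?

Looking at the pairs, the operation is to move the first 2 characters to the end (rotate left by 2), then reverse the string.
On "acrobat": the first step gives "robatac", and the second then gives "catabor".

catabor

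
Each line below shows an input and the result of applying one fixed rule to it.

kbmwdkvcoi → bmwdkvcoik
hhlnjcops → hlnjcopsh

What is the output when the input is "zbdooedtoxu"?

In each case the input is transformed by: move the first character to the end.
"zbdooedtoxu" → "bdooedtoxuz".

bdooedtoxuz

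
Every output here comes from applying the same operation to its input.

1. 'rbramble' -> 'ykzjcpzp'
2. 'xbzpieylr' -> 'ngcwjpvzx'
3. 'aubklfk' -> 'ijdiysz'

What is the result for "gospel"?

The rule is to shift every letter 2 places backward in the alphabet (wrapping around), then move the first 3 characters to the end (rotate left by 3).
Applying that to "gospel" gives "ncjemq".

ncjemq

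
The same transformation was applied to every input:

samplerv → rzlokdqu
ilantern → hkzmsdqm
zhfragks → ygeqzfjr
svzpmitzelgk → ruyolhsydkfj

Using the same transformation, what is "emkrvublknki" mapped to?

The pattern: shift every letter 1 place backward in the alphabet (wrapping around).
Doing the same to "emkrvublknki": "dljqutakjmjh".

dljqutakjmjh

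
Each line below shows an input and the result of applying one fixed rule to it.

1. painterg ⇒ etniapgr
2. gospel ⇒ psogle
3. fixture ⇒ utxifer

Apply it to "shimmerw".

emmihswr

The rule is to reverse the string, then move the first 2 characters to the end (rotate left by 2).
Starting from "shimmerw": after the first operation, "wremmihs"; after the second, "emmihswr".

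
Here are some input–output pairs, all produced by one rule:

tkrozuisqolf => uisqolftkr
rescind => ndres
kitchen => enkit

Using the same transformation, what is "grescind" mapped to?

The pattern: move the first 3 characters to the end (rotate left by 3), then delete the first 2 characters.
"grescind" → "scindgre" → "indgre".

indgre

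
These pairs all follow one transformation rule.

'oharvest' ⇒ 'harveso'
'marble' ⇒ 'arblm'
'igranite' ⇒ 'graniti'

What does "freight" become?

Looking at the pairs, the operation is to delete the last character, then move the first character to the end.
Working it through for "freight": intermediate "freigh", final "reighf".

reighf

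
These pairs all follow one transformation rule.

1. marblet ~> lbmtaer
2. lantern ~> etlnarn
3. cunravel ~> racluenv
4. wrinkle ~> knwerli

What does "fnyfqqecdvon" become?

Each output is the input with this applied: take characters alternately from the front and the back (1st, last, 2nd, 2nd-last, ...), then move the last 2 characters to the front (rotate right by 2).
For "fnyfqqecdvon", step one produces "fnnoyvfdqcqe"; step two turns that into "qefnnoyvfdqc".
(Check on "marblet": → "mtaerlb" → "lbmtaer" ✓)

qefnnoyvfdqc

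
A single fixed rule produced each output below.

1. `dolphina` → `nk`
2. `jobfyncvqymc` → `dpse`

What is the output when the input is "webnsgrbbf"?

The pattern: keep one character in every 3, starting at position 3 (positions 3rd, 6th, 9th, ...), then shift every letter 2 places forward in the alphabet (wrapping around).
Applying both steps to "webnsgrbbf": "bgb", then "did".

did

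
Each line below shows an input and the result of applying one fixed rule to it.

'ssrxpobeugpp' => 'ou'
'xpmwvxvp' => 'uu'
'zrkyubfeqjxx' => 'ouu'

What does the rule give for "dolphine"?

In each case the input is transformed by: shift every letter 3 places backward in the alphabet (wrapping around), then keep only the vowels.
Starting from "dolphine": after the first operation, "alimefkb"; after the second, "aie".
(Check on "zrkyubfeqjxx": → "wohvrycbnguu" → "ouu" ✓)

aie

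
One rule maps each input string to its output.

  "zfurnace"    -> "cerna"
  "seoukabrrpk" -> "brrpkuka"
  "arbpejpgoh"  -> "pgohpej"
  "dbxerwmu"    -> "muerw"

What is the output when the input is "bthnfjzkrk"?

zkrknfj

Looking at the pairs, the operation is to delete the first 3 characters, then move the first 3 characters to the end (rotate left by 3).
"bthnfjzkrk" → "nfjzkrk" → "zkrknfj".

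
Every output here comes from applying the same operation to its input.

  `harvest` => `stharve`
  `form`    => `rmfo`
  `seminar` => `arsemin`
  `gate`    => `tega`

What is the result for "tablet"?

ettabl

Rule — move the last 2 characters to the front (rotate right by 2).
Applying that to "tablet" gives "ettabl".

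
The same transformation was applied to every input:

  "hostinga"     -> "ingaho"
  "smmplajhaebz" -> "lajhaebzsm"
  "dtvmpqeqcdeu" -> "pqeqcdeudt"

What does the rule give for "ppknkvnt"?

kvntpp

Rule — move the first 2 characters to the end (rotate left by 2), then delete the first 2 characters.
For "ppknkvnt", step one produces "knkvntpp"; step two turns that into "kvntpp".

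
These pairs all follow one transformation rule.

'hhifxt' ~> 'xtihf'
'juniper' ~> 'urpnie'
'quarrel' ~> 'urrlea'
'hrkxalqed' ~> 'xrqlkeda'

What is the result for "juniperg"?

urpnige

The transformation: delete the first character, then sort the characters into reverse alphabetical order.
On "juniperg" that produces "urpnige".
(Check on "hhifxt": → "hifxt" → "xtihf" ✓)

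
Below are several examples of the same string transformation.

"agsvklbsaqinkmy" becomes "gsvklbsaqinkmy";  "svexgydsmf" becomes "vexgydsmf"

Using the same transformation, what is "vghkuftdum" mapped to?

The rule is to delete the first character.
"vghkuftdum" → "ghkuftdum".

ghkuftdum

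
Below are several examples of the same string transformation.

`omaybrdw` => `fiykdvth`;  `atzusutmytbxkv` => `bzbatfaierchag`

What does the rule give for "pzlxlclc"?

esjsjwgs

Looking at the pairs, the operation is to move the first 3 characters to the end (rotate left by 3), then shift every letter 7 places forward in the alphabet (wrapping around).
Working it through for "pzlxlclc": intermediate "xlclcpzl", final "esjsjwgs".
(Check on "atzusutmytbxkv": → "usutmytbxkvatz" → "bzbatfaierchag" ✓)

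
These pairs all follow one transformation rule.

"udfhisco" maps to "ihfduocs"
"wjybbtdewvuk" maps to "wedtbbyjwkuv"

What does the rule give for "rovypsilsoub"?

slispyvorbuo

The pattern: reverse the string, then move the first 3 characters to the end (rotate left by 3).
Starting from "rovypsilsoub": after the first operation, "buoslispyvor"; after the second, "slispyvorbuo".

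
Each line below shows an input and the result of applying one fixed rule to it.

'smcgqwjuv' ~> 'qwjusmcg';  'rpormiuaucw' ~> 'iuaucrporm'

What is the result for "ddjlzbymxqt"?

bymxqddjlz

Rule — delete the last character, then swap the front and back halves of the string.
Working it through for "ddjlzbymxqt": intermediate "ddjlzbymxq", final "bymxqddjlz".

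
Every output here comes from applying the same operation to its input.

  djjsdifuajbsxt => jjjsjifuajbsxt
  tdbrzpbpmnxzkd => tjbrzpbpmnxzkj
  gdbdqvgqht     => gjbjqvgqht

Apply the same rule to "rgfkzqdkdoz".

rgfkzqjkjoz

The pattern: replace every "d" with "j".
Applying that to "rgfkzqdkdoz" gives "rgfkzqjkjoz".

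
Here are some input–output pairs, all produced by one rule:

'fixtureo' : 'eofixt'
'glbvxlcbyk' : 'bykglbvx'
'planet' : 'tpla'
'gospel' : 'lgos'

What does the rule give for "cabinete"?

The transformation: swap the front and back halves of the string, then delete the first 2 characters.
For "cabinete", step one produces "netecabi"; step two turns that into "tecabi".

tecabi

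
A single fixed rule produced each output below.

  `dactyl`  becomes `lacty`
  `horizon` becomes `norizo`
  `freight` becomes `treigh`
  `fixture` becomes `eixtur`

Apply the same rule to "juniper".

The rule is to delete the first character, then move the last character to the front.
For "juniper", step one produces "uniper"; step two turns that into "runipe".
(Check on "horizon": → "orizon" → "norizo" ✓)

runipe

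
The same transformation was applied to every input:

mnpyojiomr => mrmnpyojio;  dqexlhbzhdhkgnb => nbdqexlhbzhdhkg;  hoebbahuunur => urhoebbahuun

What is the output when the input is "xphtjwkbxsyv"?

yvxphtjwkbxs

Rule — move the last 2 characters to the front (rotate right by 2).
"xphtjwkbxsyv" → "yvxphtjwkbxs".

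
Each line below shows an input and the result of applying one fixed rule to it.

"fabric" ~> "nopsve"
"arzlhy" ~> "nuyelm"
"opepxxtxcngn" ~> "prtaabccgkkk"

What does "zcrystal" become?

Rule — sort the characters into alphabetical order, then shift every letter 13 places forward in the alphabet (wrapping around) — i.e. ROT13.
For "zcrystal", step one produces "aclrstyz"; step two turns that into "npyefglm".

npyefglm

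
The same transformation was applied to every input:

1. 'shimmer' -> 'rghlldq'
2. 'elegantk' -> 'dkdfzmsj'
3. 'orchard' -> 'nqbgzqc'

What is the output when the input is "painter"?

Each output is the input with this applied: shift every letter 1 place backward in the alphabet (wrapping around).
On "painter" that produces "ozhmsdq".

ozhmsdq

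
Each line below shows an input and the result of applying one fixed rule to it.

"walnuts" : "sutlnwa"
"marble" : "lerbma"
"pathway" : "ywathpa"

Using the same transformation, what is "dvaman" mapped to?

anamdv

In each case the input is transformed by: swap each adjacent pair of characters (1↔2, 3↔4, ...), then reverse the string.
For "dvaman", step one produces "vdmana"; step two turns that into "anamdv".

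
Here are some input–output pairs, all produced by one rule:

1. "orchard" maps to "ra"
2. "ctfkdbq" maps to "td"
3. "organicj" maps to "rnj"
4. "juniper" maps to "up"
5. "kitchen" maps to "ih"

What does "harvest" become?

ae

The pattern: keep one character in every 3, starting at position 2 (positions 2nd, 5th, 8th, ...).
For "harvest" the result is "ae".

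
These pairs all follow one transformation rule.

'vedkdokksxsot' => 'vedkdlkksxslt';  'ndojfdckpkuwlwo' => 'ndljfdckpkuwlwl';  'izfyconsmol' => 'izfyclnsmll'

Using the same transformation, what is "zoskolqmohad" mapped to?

Rule — replace every "o" with "l".
On "zoskolqmohad" that produces "zlskllqmlhad".

zlskllqmlhad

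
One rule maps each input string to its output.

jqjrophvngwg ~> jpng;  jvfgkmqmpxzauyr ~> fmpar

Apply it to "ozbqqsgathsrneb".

bstrb

What's happening: keep one character in every 3, starting at position 3 (positions 3rd, 6th, 9th, ...).
For "ozbqqsgathsrneb" the result is "bstrb".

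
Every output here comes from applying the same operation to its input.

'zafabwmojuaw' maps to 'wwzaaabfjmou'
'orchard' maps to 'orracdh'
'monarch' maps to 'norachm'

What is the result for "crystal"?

The rule is to sort the characters into alphabetical order, then move the last 3 characters to the front (rotate right by 3).
Starting from "crystal": after the first operation, "aclrsty"; after the second, "styaclr".
(Check on "zafabwmojuaw": → "aaabfjmouwwz" → "wwzaaabfjmou" ✓)

styaclr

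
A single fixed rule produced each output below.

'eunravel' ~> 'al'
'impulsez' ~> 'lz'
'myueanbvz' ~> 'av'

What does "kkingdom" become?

Looking at the pairs, the operation is to keep one character in every 3, starting at position 2 (positions 2nd, 5th, 8th, ...), then delete the first character.
Applying both steps to "kkingdom": "kgm", then "gm".

gm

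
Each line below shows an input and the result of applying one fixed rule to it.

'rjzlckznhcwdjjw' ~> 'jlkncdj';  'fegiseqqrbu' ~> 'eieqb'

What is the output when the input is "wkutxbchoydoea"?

The rule is to keep every other character starting from the second (positions 2nd, 4th, 6th, ...).
Doing the same to "wkutxbchoydoea": "ktbhyoa".

ktbhyoa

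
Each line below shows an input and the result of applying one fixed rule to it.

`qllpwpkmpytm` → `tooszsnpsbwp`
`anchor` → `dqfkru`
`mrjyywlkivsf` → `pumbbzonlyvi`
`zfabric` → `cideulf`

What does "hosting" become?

krvwlqj

In each case the input is transformed by: shift every letter 3 places forward in the alphabet (wrapping around).
For "hosting" the result is "krvwlqj".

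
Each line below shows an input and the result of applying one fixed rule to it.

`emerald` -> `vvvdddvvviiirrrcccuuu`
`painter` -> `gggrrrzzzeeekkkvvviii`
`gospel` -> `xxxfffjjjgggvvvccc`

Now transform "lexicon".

cccvvvooozzztttfffeee

What's happening: shift every letter 9 places backward in the alphabet (wrapping around), then repeat every character 3 times.
So "lexicon" becomes "cccvvvooozzztttfffeee".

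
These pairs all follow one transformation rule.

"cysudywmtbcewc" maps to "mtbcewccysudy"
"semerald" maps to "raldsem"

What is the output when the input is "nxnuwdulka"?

In each case the input is transformed by: swap the front and back halves of the string, then delete the last character.
Starting from "nxnuwdulka": after the first operation, "dulkanxnuw"; after the second, "dulkanxnu".

dulkanxnu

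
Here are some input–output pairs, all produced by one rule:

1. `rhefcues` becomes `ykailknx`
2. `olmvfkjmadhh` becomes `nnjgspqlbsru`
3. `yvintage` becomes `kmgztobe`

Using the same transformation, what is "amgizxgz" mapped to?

What's happening: reverse the string, then shift every letter 6 places forward in the alphabet (wrapping around).
So "amgizxgz" becomes "fmdfomsg".

fmdfomsg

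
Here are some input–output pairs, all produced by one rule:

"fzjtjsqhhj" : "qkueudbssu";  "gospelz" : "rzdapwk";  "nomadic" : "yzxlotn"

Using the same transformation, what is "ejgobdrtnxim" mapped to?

purzmoceyitx

Each output is the input with this applied: shift every letter 11 places forward in the alphabet (wrapping around).
On "ejgobdrtnxim" that produces "purzmoceyitx".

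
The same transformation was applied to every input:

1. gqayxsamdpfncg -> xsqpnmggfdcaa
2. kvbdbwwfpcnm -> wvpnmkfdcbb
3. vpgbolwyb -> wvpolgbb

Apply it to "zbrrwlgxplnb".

xwrrpnllgbb

The transformation: sort the characters into reverse alphabetical order, then delete the first character.
Working it through for "zbrrwlgxplnb": intermediate "zxwrrpnllgbb", final "xwrrpnllgbb".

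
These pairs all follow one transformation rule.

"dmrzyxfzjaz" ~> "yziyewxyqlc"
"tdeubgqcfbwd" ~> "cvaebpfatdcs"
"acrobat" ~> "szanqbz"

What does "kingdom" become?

In each case the input is transformed by: reverse the string, then shift every letter 1 place backward in the alphabet (wrapping around).
On "kingdom": the first step gives "modgnik", and the second then gives "lncfmhj".

lncfmhj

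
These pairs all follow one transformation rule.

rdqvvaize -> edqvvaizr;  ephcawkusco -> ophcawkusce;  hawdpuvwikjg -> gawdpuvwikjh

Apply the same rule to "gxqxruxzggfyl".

In each case the input is transformed by: swap the first and last characters.
Applying that to "gxqxruxzggfyl" gives "lxqxruxzggfyg".

lxqxruxzggfyg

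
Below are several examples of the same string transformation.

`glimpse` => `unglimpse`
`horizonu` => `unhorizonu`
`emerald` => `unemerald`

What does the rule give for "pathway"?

The transformation: prepend "un".
On "pathway" that produces "unpathway".

unpathway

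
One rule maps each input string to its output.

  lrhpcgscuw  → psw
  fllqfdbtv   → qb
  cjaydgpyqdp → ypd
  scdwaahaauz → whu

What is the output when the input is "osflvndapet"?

lde

In each case the input is transformed by: delete the first character, then keep one character in every 3, starting at position 3 (positions 3rd, 6th, 9th, ...).
For "osflvndapet", step one produces "sflvndapet"; step two turns that into "lde".
(Check on "fllqfdbtv": → "llqfdbtv" → "qb" ✓)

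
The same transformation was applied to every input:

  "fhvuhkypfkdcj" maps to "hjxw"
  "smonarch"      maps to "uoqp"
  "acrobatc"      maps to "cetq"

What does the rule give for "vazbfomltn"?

xcbd

What's happening: shift every letter 2 places forward in the alphabet (wrapping around), then keep only the first 4 characters.
For "vazbfomltn", step one produces "xcbdhqonvp"; step two turns that into "xcbd".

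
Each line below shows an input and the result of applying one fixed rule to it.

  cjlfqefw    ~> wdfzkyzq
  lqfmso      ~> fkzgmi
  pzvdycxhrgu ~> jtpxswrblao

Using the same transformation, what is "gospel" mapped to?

aimjyf

The rule is to shift every letter 6 places backward in the alphabet (wrapping around).
On "gospel" that produces "aimjyf".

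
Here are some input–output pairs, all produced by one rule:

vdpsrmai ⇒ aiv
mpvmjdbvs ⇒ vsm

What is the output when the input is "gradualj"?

Rule — move the first character to the end, then keep only the last 3 characters.
Applying both steps to "gradualj": "radualjg", then "ljg".
(Check on "mpvmjdbvs": → "pvmjdbvsm" → "vsm" ✓)

ljg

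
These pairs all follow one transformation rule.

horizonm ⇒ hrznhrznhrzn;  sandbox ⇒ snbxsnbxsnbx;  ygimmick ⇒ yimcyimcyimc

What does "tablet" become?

Each output is the input with this applied: keep every other character starting from the first (positions 1st, 3rd, 5th, ...), then write the whole string 3 times in a row.
Applying both steps to "tablet": "tbe", then "tbetbetbe".

tbetbetbe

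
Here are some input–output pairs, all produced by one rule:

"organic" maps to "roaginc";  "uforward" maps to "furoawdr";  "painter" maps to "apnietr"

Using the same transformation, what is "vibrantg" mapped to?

ivrbnagt

The pattern: swap each adjacent pair of characters (1↔2, 3↔4, ...).
So "vibrantg" becomes "ivrbnagt".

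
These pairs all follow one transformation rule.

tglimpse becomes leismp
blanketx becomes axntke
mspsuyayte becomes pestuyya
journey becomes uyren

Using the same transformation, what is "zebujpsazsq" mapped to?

Rule — delete the first 2 characters, then take characters alternately from the front and the back (1st, last, 2nd, 2nd-last, ...).
Applying that to "zebujpsazsq" gives "bqusjzpas".

bqusjzpas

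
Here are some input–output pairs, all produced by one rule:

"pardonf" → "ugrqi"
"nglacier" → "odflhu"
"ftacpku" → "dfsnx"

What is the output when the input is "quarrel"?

The transformation: delete the first 2 characters, then shift every letter 3 places forward in the alphabet (wrapping around).
Working it through for "quarrel": intermediate "arrel", final "duuho".

duuho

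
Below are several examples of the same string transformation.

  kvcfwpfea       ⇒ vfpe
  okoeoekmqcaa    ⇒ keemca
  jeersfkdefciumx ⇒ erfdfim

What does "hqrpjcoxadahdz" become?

Rule — keep every other character starting from the second (positions 2nd, 4th, 6th, ...).
For "hqrpjcoxadahdz" the result is "qpcxdhz".

qpcxdhz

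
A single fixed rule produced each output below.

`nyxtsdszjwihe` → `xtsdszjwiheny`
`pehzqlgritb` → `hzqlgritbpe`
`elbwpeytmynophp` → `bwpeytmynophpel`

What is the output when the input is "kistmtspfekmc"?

stmtspfekmcki

Looking at the pairs, the operation is to move the first 2 characters to the end (rotate left by 2).
Doing the same to "kistmtspfekmc": "stmtspfekmcki".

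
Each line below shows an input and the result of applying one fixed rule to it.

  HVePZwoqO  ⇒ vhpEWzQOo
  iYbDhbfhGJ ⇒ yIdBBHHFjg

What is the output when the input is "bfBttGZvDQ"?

The transformation: swap each adjacent pair of characters (1↔2, 3↔4, ...), then flip the case of every letter.
For "bfBttGZvDQ", step one produces "fbtBGtvZQD"; step two turns that into "FBTbgTVzqd".
(Check on "HVePZwoqO": → "VHPewZqoO" → "vhpEWzQOo" ✓)

FBTbgTVzqd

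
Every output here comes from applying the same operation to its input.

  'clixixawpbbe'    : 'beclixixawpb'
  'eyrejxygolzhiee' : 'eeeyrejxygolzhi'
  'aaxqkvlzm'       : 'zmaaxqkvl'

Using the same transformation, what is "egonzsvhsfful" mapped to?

Each output is the input with this applied: move the last 2 characters to the front (rotate right by 2).
Applying that to "egonzsvhsfful" gives "ulegonzsvhsff".

ulegonzsvhsff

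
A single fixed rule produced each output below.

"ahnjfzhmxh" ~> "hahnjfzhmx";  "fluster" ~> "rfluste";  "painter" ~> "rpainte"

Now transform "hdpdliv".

vhdpdli

Each output is the input with this applied: move the last character to the front.
Applying that to "hdpdliv" gives "vhdpdli".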